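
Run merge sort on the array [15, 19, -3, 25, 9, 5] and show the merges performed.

Divide and conquer:
  Merge [19] + [-3] -> [-3, 19]
  Merge [15] + [-3, 19] -> [-3, 15, 19]
  Merge [9] + [5] -> [5, 9]
  Merge [25] + [5, 9] -> [5, 9, 25]
  Merge [-3, 15, 19] + [5, 9, 25] -> [-3, 5, 9, 15, 19, 25]


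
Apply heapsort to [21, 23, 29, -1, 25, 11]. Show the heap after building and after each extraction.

Build heap: [29, 25, 21, -1, 23, 11]
Extract 29: [25, 23, 21, -1, 11, 29]
Extract 25: [23, 11, 21, -1, 25, 29]
Extract 23: [21, 11, -1, 23, 25, 29]
Extract 21: [11, -1, 21, 23, 25, 29]
Extract 11: [-1, 11, 21, 23, 25, 29]


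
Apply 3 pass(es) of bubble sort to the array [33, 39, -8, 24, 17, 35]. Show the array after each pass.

After pass 1: [33, -8, 24, 17, 35, 39] (4 swaps)
After pass 2: [-8, 24, 17, 33, 35, 39] (3 swaps)
After pass 3: [-8, 17, 24, 33, 35, 39] (1 swaps)
Total swaps: 8


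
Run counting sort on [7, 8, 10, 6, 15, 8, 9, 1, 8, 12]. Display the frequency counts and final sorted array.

Count array: [0, 1, 0, 0, 0, 0, 1, 1, 3, 1, 1, 0, 1, 0, 0, 1]
(count[i] = number of elements equal to i)
Cumulative count: [0, 1, 1, 1, 1, 1, 2, 3, 6, 7, 8, 8, 9, 9, 9, 10]
Sorted: [1, 6, 7, 8, 8, 8, 9, 10, 12, 15]


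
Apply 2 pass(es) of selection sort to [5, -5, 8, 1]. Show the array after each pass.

Pass 1: Select minimum -5 at index 1, swap -> [-5, 5, 8, 1]
Pass 2: Select minimum 1 at index 3, swap -> [-5, 1, 8, 5]


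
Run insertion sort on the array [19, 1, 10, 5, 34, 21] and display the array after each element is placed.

First element 19 is already 'sorted'
Insert 1: shifted 1 elements -> [1, 19, 10, 5, 34, 21]
Insert 10: shifted 1 elements -> [1, 10, 19, 5, 34, 21]
Insert 5: shifted 2 elements -> [1, 5, 10, 19, 34, 21]
Insert 34: shifted 0 elements -> [1, 5, 10, 19, 34, 21]
Insert 21: shifted 1 elements -> [1, 5, 10, 19, 21, 34]


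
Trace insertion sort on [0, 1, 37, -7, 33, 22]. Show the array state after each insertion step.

First element 0 is already 'sorted'
Insert 1: shifted 0 elements -> [0, 1, 37, -7, 33, 22]
Insert 37: shifted 0 elements -> [0, 1, 37, -7, 33, 22]
Insert -7: shifted 3 elements -> [-7, 0, 1, 37, 33, 22]
Insert 33: shifted 1 elements -> [-7, 0, 1, 33, 37, 22]
Insert 22: shifted 2 elements -> [-7, 0, 1, 22, 33, 37]


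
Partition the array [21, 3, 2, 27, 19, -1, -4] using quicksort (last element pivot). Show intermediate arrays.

Partition 1: pivot=-4 at index 0 -> [-4, 3, 2, 27, 19, -1, 21]
Partition 2: pivot=21 at index 5 -> [-4, 3, 2, 19, -1, 21, 27]
Partition 3: pivot=-1 at index 1 -> [-4, -1, 2, 19, 3, 21, 27]
Partition 4: pivot=3 at index 3 -> [-4, -1, 2, 3, 19, 21, 27]


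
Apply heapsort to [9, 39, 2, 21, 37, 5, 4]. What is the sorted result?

Build heap: [39, 37, 5, 21, 9, 2, 4]
Extract 39: [37, 21, 5, 4, 9, 2, 39]
Extract 37: [21, 9, 5, 4, 2, 37, 39]
Extract 21: [9, 4, 5, 2, 21, 37, 39]
Extract 9: [5, 4, 2, 9, 21, 37, 39]
Extract 5: [4, 2, 5, 9, 21, 37, 39]
Extract 4: [2, 4, 5, 9, 21, 37, 39]


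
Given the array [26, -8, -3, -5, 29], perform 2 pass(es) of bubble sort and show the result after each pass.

After pass 1: [-8, -3, -5, 26, 29] (3 swaps)
After pass 2: [-8, -5, -3, 26, 29] (1 swaps)
Total swaps: 4


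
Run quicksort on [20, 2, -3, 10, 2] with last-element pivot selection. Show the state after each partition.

Partition 1: pivot=2 at index 2 -> [2, -3, 2, 10, 20]
Partition 2: pivot=-3 at index 0 -> [-3, 2, 2, 10, 20]
Partition 3: pivot=20 at index 4 -> [-3, 2, 2, 10, 20]


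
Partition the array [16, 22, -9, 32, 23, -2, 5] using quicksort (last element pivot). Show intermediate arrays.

Partition 1: pivot=5 at index 2 -> [-9, -2, 5, 32, 23, 22, 16]
Partition 2: pivot=-2 at index 1 -> [-9, -2, 5, 32, 23, 22, 16]
Partition 3: pivot=16 at index 3 -> [-9, -2, 5, 16, 23, 22, 32]
Partition 4: pivot=32 at index 6 -> [-9, -2, 5, 16, 23, 22, 32]
Partition 5: pivot=22 at index 4 -> [-9, -2, 5, 16, 22, 23, 32]


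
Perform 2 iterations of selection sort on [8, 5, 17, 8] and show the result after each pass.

Pass 1: Select minimum 5 at index 1, swap -> [5, 8, 17, 8]
Pass 2: Select minimum 8 at index 1, swap -> [5, 8, 17, 8]


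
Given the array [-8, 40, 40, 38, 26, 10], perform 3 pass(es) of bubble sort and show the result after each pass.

After pass 1: [-8, 40, 38, 26, 10, 40] (3 swaps)
After pass 2: [-8, 38, 26, 10, 40, 40] (3 swaps)
After pass 3: [-8, 26, 10, 38, 40, 40] (2 swaps)
Total swaps: 8


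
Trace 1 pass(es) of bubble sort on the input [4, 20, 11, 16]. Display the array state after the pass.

After pass 1: [4, 11, 16, 20] (2 swaps)
Total swaps: 2


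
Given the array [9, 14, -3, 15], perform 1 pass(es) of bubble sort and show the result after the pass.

After pass 1: [9, -3, 14, 15] (1 swaps)
Total swaps: 1


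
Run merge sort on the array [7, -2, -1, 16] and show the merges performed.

Divide and conquer:
  Merge [7] + [-2] -> [-2, 7]
  Merge [-1] + [16] -> [-1, 16]
  Merge [-2, 7] + [-1, 16] -> [-2, -1, 7, 16]


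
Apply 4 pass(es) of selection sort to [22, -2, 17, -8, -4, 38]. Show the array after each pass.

Pass 1: Select minimum -8 at index 3, swap -> [-8, -2, 17, 22, -4, 38]
Pass 2: Select minimum -4 at index 4, swap -> [-8, -4, 17, 22, -2, 38]
Pass 3: Select minimum -2 at index 4, swap -> [-8, -4, -2, 22, 17, 38]
Pass 4: Select minimum 17 at index 4, swap -> [-8, -4, -2, 17, 22, 38]


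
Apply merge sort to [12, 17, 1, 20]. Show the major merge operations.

Divide and conquer:
  Merge [12] + [17] -> [12, 17]
  Merge [1] + [20] -> [1, 20]
  Merge [12, 17] + [1, 20] -> [1, 12, 17, 20]


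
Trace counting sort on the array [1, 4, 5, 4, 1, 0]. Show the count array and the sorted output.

Count array: [1, 2, 0, 0, 2, 1]
(count[i] = number of elements equal to i)
Cumulative count: [1, 3, 3, 3, 5, 6]
Sorted: [0, 1, 1, 4, 4, 5]


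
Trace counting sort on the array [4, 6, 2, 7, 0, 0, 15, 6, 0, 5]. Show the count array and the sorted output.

Count array: [3, 0, 1, 0, 1, 1, 2, 1, 0, 0, 0, 0, 0, 0, 0, 1]
(count[i] = number of elements equal to i)
Cumulative count: [3, 3, 4, 4, 5, 6, 8, 9, 9, 9, 9, 9, 9, 9, 9, 10]
Sorted: [0, 0, 0, 2, 4, 5, 6, 6, 7, 15]


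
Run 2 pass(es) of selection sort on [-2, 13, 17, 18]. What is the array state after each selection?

Pass 1: Select minimum -2 at index 0, swap -> [-2, 13, 17, 18]
Pass 2: Select minimum 13 at index 1, swap -> [-2, 13, 17, 18]


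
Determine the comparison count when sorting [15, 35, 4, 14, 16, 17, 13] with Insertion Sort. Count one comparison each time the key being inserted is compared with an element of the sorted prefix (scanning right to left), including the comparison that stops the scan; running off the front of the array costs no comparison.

Insert 35: 15 <= 35 (stop) = 1 comparison(s) -> [15, 35, 4, 14, 16, 17, 13]
Insert 4: 35 > 4 (shift), 15 > 4 (shift), reached front = 2 comparison(s) -> [4, 15, 35, 14, 16, 17, 13]
Insert 14: 35 > 14 (shift), 15 > 14 (shift), 4 <= 14 (stop) = 3 comparison(s) -> [4, 14, 15, 35, 16, 17, 13]
Insert 16: 35 > 16 (shift), 15 <= 16 (stop) = 2 comparison(s) -> [4, 14, 15, 16, 35, 17, 13]
Insert 17: 35 > 17 (shift), 16 <= 17 (stop) = 2 comparison(s) -> [4, 14, 15, 16, 17, 35, 13]
Insert 13: 35 > 13 (shift), 17 > 13 (shift), 16 > 13 (shift), 15 > 13 (shift), 14 > 13 (shift), 4 <= 13 (stop) = 6 comparison(s) -> [4, 13, 14, 15, 16, 17, 35]
Total comparisons: 1 + 2 + 3 + 2 + 2 + 6 = 16


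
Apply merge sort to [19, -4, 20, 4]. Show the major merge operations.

Divide and conquer:
  Merge [19] + [-4] -> [-4, 19]
  Merge [20] + [4] -> [4, 20]
  Merge [-4, 19] + [4, 20] -> [-4, 4, 19, 20]


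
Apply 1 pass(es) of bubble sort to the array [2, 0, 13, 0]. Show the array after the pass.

After pass 1: [0, 2, 0, 13] (2 swaps)
Total swaps: 2


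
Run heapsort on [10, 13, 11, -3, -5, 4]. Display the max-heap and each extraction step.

Build heap: [13, 10, 11, -3, -5, 4]
Extract 13: [11, 10, 4, -3, -5, 13]
Extract 11: [10, -3, 4, -5, 11, 13]
Extract 10: [4, -3, -5, 10, 11, 13]
Extract 4: [-3, -5, 4, 10, 11, 13]
Extract -3: [-5, -3, 4, 10, 11, 13]


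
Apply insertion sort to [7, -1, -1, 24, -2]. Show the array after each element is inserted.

First element 7 is already 'sorted'
Insert -1: shifted 1 elements -> [-1, 7, -1, 24, -2]
Insert -1: shifted 1 elements -> [-1, -1, 7, 24, -2]
Insert 24: shifted 0 elements -> [-1, -1, 7, 24, -2]
Insert -2: shifted 4 elements -> [-2, -1, -1, 7, 24]


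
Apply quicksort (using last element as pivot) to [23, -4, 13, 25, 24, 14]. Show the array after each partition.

Partition 1: pivot=14 at index 2 -> [-4, 13, 14, 25, 24, 23]
Partition 2: pivot=13 at index 1 -> [-4, 13, 14, 25, 24, 23]
Partition 3: pivot=23 at index 3 -> [-4, 13, 14, 23, 24, 25]
Partition 4: pivot=25 at index 5 -> [-4, 13, 14, 23, 24, 25]


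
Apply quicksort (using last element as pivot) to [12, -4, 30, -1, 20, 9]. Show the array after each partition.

Partition 1: pivot=9 at index 2 -> [-4, -1, 9, 12, 20, 30]
Partition 2: pivot=-1 at index 1 -> [-4, -1, 9, 12, 20, 30]
Partition 3: pivot=30 at index 5 -> [-4, -1, 9, 12, 20, 30]
Partition 4: pivot=20 at index 4 -> [-4, -1, 9, 12, 20, 30]


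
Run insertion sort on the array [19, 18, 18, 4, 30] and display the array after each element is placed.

First element 19 is already 'sorted'
Insert 18: shifted 1 elements -> [18, 19, 18, 4, 30]
Insert 18: shifted 1 elements -> [18, 18, 19, 4, 30]
Insert 4: shifted 3 elements -> [4, 18, 18, 19, 30]
Insert 30: shifted 0 elements -> [4, 18, 18, 19, 30]


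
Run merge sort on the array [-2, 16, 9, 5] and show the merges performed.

Divide and conquer:
  Merge [-2] + [16] -> [-2, 16]
  Merge [9] + [5] -> [5, 9]
  Merge [-2, 16] + [5, 9] -> [-2, 5, 9, 16]


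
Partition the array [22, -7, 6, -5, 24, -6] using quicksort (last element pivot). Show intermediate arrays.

Partition 1: pivot=-6 at index 1 -> [-7, -6, 6, -5, 24, 22]
Partition 2: pivot=22 at index 4 -> [-7, -6, 6, -5, 22, 24]
Partition 3: pivot=-5 at index 2 -> [-7, -6, -5, 6, 22, 24]


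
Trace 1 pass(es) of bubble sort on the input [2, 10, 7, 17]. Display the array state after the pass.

After pass 1: [2, 7, 10, 17] (1 swaps)
Total swaps: 1


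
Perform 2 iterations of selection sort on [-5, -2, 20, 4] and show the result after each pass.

Pass 1: Select minimum -5 at index 0, swap -> [-5, -2, 20, 4]
Pass 2: Select minimum -2 at index 1, swap -> [-5, -2, 20, 4]


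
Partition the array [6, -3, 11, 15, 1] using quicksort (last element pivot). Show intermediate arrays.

Partition 1: pivot=1 at index 1 -> [-3, 1, 11, 15, 6]
Partition 2: pivot=6 at index 2 -> [-3, 1, 6, 15, 11]
Partition 3: pivot=11 at index 3 -> [-3, 1, 6, 11, 15]


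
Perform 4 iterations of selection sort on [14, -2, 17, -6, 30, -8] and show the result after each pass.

Pass 1: Select minimum -8 at index 5, swap -> [-8, -2, 17, -6, 30, 14]
Pass 2: Select minimum -6 at index 3, swap -> [-8, -6, 17, -2, 30, 14]
Pass 3: Select minimum -2 at index 3, swap -> [-8, -6, -2, 17, 30, 14]
Pass 4: Select minimum 14 at index 5, swap -> [-8, -6, -2, 14, 30, 17]


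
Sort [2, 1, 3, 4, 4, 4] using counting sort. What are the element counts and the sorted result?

Count array: [0, 1, 1, 1, 3]
(count[i] = number of elements equal to i)
Cumulative count: [0, 1, 2, 3, 6]
Sorted: [1, 2, 3, 4, 4, 4]


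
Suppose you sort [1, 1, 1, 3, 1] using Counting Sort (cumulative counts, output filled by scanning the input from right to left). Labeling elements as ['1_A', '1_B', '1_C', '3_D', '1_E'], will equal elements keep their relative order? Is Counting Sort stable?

Trace Counting Sort on the labeled array (the key is the number; the letter only tracks identity):
  Counts for values 0..3: [0, 4, 0, 1]
  Cumulative counts: [0, 4, 4, 5]
  Scan right to left: place 1_E at output index 3
  Scan right to left: place 3_D at output index 4
  Scan right to left: place 1_C at output index 2
  Scan right to left: place 1_B at output index 1
  Scan right to left: place 1_A at output index 0
  Output: [1_A, 1_B, 1_C, 1_E, 3_D]
Equal keys:
  value 1: originally 1_A, 1_B, 1_C, 1_E; after sorting 1_A, 1_B, 1_C, 1_E -> order preserved
All equal keys kept their original relative order. Counting Sort is stable: scanning the input right to left with decreasing cumulative counts places later duplicates at later output positions.
Answer: Stable


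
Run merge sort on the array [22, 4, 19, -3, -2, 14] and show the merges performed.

Divide and conquer:
  Merge [4] + [19] -> [4, 19]
  Merge [22] + [4, 19] -> [4, 19, 22]
  Merge [-2] + [14] -> [-2, 14]
  Merge [-3] + [-2, 14] -> [-3, -2, 14]
  Merge [4, 19, 22] + [-3, -2, 14] -> [-3, -2, 4, 14, 19, 22]


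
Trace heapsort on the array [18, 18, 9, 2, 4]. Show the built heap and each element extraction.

Build heap: [18, 18, 9, 2, 4]
Extract 18: [18, 4, 9, 2, 18]
Extract 18: [9, 4, 2, 18, 18]
Extract 9: [4, 2, 9, 18, 18]
Extract 4: [2, 4, 9, 18, 18]


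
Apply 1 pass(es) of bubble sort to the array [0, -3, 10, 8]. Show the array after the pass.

After pass 1: [-3, 0, 8, 10] (2 swaps)
Total swaps: 2


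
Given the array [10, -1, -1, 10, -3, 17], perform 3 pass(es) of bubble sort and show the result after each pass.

After pass 1: [-1, -1, 10, -3, 10, 17] (3 swaps)
After pass 2: [-1, -1, -3, 10, 10, 17] (1 swaps)
After pass 3: [-1, -3, -1, 10, 10, 17] (1 swaps)
Total swaps: 5


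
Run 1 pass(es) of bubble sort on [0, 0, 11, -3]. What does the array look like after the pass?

After pass 1: [0, 0, -3, 11] (1 swaps)
Total swaps: 1


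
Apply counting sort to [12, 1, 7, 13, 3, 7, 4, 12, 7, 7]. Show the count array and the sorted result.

Count array: [0, 1, 0, 1, 1, 0, 0, 4, 0, 0, 0, 0, 2, 1]
(count[i] = number of elements equal to i)
Cumulative count: [0, 1, 1, 2, 3, 3, 3, 7, 7, 7, 7, 7, 9, 10]
Sorted: [1, 3, 4, 7, 7, 7, 7, 12, 12, 13]


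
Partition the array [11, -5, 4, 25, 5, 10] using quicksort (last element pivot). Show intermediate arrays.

Partition 1: pivot=10 at index 3 -> [-5, 4, 5, 10, 11, 25]
Partition 2: pivot=5 at index 2 -> [-5, 4, 5, 10, 11, 25]
Partition 3: pivot=4 at index 1 -> [-5, 4, 5, 10, 11, 25]
Partition 4: pivot=25 at index 5 -> [-5, 4, 5, 10, 11, 25]


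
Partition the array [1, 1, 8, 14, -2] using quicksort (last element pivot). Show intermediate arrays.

Partition 1: pivot=-2 at index 0 -> [-2, 1, 8, 14, 1]
Partition 2: pivot=1 at index 2 -> [-2, 1, 1, 14, 8]
Partition 3: pivot=8 at index 3 -> [-2, 1, 1, 8, 14]


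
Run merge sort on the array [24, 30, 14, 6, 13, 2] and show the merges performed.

Divide and conquer:
  Merge [30] + [14] -> [14, 30]
  Merge [24] + [14, 30] -> [14, 24, 30]
  Merge [13] + [2] -> [2, 13]
  Merge [6] + [2, 13] -> [2, 6, 13]
  Merge [14, 24, 30] + [2, 6, 13] -> [2, 6, 13, 14, 24, 30]


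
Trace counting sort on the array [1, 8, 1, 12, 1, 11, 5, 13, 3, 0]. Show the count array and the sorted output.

Count array: [1, 3, 0, 1, 0, 1, 0, 0, 1, 0, 0, 1, 1, 1]
(count[i] = number of elements equal to i)
Cumulative count: [1, 4, 4, 5, 5, 6, 6, 6, 7, 7, 7, 8, 9, 10]
Sorted: [0, 1, 1, 1, 3, 5, 8, 11, 12, 13]


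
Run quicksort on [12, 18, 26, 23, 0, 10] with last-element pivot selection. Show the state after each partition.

Partition 1: pivot=10 at index 1 -> [0, 10, 26, 23, 12, 18]
Partition 2: pivot=18 at index 3 -> [0, 10, 12, 18, 26, 23]
Partition 3: pivot=23 at index 4 -> [0, 10, 12, 18, 23, 26]


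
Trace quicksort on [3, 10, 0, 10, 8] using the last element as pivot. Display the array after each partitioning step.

Partition 1: pivot=8 at index 2 -> [3, 0, 8, 10, 10]
Partition 2: pivot=0 at index 0 -> [0, 3, 8, 10, 10]
Partition 3: pivot=10 at index 4 -> [0, 3, 8, 10, 10]


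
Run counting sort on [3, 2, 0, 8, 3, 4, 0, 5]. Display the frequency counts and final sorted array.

Count array: [2, 0, 1, 2, 1, 1, 0, 0, 1]
(count[i] = number of elements equal to i)
Cumulative count: [2, 2, 3, 5, 6, 7, 7, 7, 8]
Sorted: [0, 0, 2, 3, 3, 4, 5, 8]


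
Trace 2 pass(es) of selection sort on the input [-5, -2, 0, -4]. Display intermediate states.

Pass 1: Select minimum -5 at index 0, swap -> [-5, -2, 0, -4]
Pass 2: Select minimum -4 at index 3, swap -> [-5, -4, 0, -2]


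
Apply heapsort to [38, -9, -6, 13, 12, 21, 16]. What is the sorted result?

Build heap: [38, 13, 21, -9, 12, -6, 16]
Extract 38: [21, 13, 16, -9, 12, -6, 38]
Extract 21: [16, 13, -6, -9, 12, 21, 38]
Extract 16: [13, 12, -6, -9, 16, 21, 38]
Extract 13: [12, -9, -6, 13, 16, 21, 38]
Extract 12: [-6, -9, 12, 13, 16, 21, 38]
Extract -6: [-9, -6, 12, 13, 16, 21, 38]


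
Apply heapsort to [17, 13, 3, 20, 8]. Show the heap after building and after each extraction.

Build heap: [20, 17, 3, 13, 8]
Extract 20: [17, 13, 3, 8, 20]
Extract 17: [13, 8, 3, 17, 20]
Extract 13: [8, 3, 13, 17, 20]
Extract 8: [3, 8, 13, 17, 20]


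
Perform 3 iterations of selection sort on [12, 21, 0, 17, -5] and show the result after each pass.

Pass 1: Select minimum -5 at index 4, swap -> [-5, 21, 0, 17, 12]
Pass 2: Select minimum 0 at index 2, swap -> [-5, 0, 21, 17, 12]
Pass 3: Select minimum 12 at index 4, swap -> [-5, 0, 12, 17, 21]


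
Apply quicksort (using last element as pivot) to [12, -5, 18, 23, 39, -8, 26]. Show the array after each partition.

Partition 1: pivot=26 at index 5 -> [12, -5, 18, 23, -8, 26, 39]
Partition 2: pivot=-8 at index 0 -> [-8, -5, 18, 23, 12, 26, 39]
Partition 3: pivot=12 at index 2 -> [-8, -5, 12, 23, 18, 26, 39]
Partition 4: pivot=18 at index 3 -> [-8, -5, 12, 18, 23, 26, 39]


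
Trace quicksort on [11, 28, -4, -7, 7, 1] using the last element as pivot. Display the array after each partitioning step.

Partition 1: pivot=1 at index 2 -> [-4, -7, 1, 28, 7, 11]
Partition 2: pivot=-7 at index 0 -> [-7, -4, 1, 28, 7, 11]
Partition 3: pivot=11 at index 4 -> [-7, -4, 1, 7, 11, 28]


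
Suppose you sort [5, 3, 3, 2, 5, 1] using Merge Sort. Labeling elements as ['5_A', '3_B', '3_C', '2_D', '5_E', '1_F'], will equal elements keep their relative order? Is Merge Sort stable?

Trace Merge Sort on the labeled array (the key is the number; the letter only tracks identity):
  Merge [3_B] + [3_C] -> [3_B, 3_C]
  Merge [5_A] + [3_B, 3_C] -> [3_B, 3_C, 5_A]
  Merge [5_E] + [1_F] -> [1_F, 5_E]
  Merge [2_D] + [1_F, 5_E] -> [1_F, 2_D, 5_E]
  Merge [3_B, 3_C, 5_A] + [1_F, 2_D, 5_E] -> [1_F, 2_D, 3_B, 3_C, 5_A, 5_E]
Final order: [1_F, 2_D, 3_B, 3_C, 5_A, 5_E]
Equal keys:
  value 3: originally 3_B, 3_C; after sorting 3_B, 3_C -> order preserved
  value 5: originally 5_A, 5_E; after sorting 5_A, 5_E -> order preserved
All equal keys kept their original relative order. Merge Sort is stable: when the heads of the two halves are equal the merge takes from the left half first.
Answer: Stable


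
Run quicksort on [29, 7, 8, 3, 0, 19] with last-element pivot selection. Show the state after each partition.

Partition 1: pivot=19 at index 4 -> [7, 8, 3, 0, 19, 29]
Partition 2: pivot=0 at index 0 -> [0, 8, 3, 7, 19, 29]
Partition 3: pivot=7 at index 2 -> [0, 3, 7, 8, 19, 29]


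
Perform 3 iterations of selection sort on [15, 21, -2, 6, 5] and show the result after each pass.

Pass 1: Select minimum -2 at index 2, swap -> [-2, 21, 15, 6, 5]
Pass 2: Select minimum 5 at index 4, swap -> [-2, 5, 15, 6, 21]
Pass 3: Select minimum 6 at index 3, swap -> [-2, 5, 6, 15, 21]


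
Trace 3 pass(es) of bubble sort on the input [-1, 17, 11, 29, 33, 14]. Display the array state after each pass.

After pass 1: [-1, 11, 17, 29, 14, 33] (2 swaps)
After pass 2: [-1, 11, 17, 14, 29, 33] (1 swaps)
After pass 3: [-1, 11, 14, 17, 29, 33] (1 swaps)
Total swaps: 4


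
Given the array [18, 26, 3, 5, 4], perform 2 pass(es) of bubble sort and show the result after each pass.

After pass 1: [18, 3, 5, 4, 26] (3 swaps)
After pass 2: [3, 5, 4, 18, 26] (3 swaps)
Total swaps: 6


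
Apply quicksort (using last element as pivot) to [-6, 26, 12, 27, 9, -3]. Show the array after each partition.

Partition 1: pivot=-3 at index 1 -> [-6, -3, 12, 27, 9, 26]
Partition 2: pivot=26 at index 4 -> [-6, -3, 12, 9, 26, 27]
Partition 3: pivot=9 at index 2 -> [-6, -3, 9, 12, 26, 27]


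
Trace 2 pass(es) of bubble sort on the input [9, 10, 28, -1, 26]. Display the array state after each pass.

After pass 1: [9, 10, -1, 26, 28] (2 swaps)
After pass 2: [9, -1, 10, 26, 28] (1 swaps)
Total swaps: 3


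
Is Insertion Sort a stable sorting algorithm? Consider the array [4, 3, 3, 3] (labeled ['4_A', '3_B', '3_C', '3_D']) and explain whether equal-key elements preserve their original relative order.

Trace Insertion Sort on the labeled array (the key is the number; the letter only tracks identity):
  Insert 3_B at index 0: [3_B, 4_A, 3_C, 3_D]
  Insert 3_C at index 1: [3_B, 3_C, 4_A, 3_D]
  Insert 3_D at index 2: [3_B, 3_C, 3_D, 4_A]
Final order: [3_B, 3_C, 3_D, 4_A]
Equal keys:
  value 3: originally 3_B, 3_C, 3_D; after sorting 3_B, 3_C, 3_D -> order preserved
All equal keys kept their original relative order. Insertion Sort is stable: elements are shifted only while they are strictly greater than the key, so a key is inserted after any equal elements already placed.
Answer: Stable


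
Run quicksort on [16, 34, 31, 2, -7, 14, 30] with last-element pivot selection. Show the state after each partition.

Partition 1: pivot=30 at index 4 -> [16, 2, -7, 14, 30, 34, 31]
Partition 2: pivot=14 at index 2 -> [2, -7, 14, 16, 30, 34, 31]
Partition 3: pivot=-7 at index 0 -> [-7, 2, 14, 16, 30, 34, 31]
Partition 4: pivot=31 at index 5 -> [-7, 2, 14, 16, 30, 31, 34]


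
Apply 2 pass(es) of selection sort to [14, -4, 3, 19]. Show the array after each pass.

Pass 1: Select minimum -4 at index 1, swap -> [-4, 14, 3, 19]
Pass 2: Select minimum 3 at index 2, swap -> [-4, 3, 14, 19]


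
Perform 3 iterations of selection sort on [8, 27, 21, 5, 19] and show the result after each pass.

Pass 1: Select minimum 5 at index 3, swap -> [5, 27, 21, 8, 19]
Pass 2: Select minimum 8 at index 3, swap -> [5, 8, 21, 27, 19]
Pass 3: Select minimum 19 at index 4, swap -> [5, 8, 19, 27, 21]


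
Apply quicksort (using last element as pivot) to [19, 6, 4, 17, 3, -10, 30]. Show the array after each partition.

Partition 1: pivot=30 at index 6 -> [19, 6, 4, 17, 3, -10, 30]
Partition 2: pivot=-10 at index 0 -> [-10, 6, 4, 17, 3, 19, 30]
Partition 3: pivot=19 at index 5 -> [-10, 6, 4, 17, 3, 19, 30]
Partition 4: pivot=3 at index 1 -> [-10, 3, 4, 17, 6, 19, 30]
Partition 5: pivot=6 at index 3 -> [-10, 3, 4, 6, 17, 19, 30]


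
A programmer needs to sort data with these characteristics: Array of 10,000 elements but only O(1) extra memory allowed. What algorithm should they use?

Best choice: Heapsort
Reason: Heapsort rearranges the array in place using O(1) auxiliary space and still guarantees O(n log n) time; quicksort partitions in place but needs Theta(log n) stack space for recursion (O(n) in the worst case), and mergesort requires O(n) auxiliary space


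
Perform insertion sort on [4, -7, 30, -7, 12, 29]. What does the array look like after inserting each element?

First element 4 is already 'sorted'
Insert -7: shifted 1 elements -> [-7, 4, 30, -7, 12, 29]
Insert 30: shifted 0 elements -> [-7, 4, 30, -7, 12, 29]
Insert -7: shifted 2 elements -> [-7, -7, 4, 30, 12, 29]
Insert 12: shifted 1 elements -> [-7, -7, 4, 12, 30, 29]
Insert 29: shifted 1 elements -> [-7, -7, 4, 12, 29, 30]


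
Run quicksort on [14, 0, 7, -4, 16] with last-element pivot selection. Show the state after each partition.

Partition 1: pivot=16 at index 4 -> [14, 0, 7, -4, 16]
Partition 2: pivot=-4 at index 0 -> [-4, 0, 7, 14, 16]
Partition 3: pivot=14 at index 3 -> [-4, 0, 7, 14, 16]
Partition 4: pivot=7 at index 2 -> [-4, 0, 7, 14, 16]


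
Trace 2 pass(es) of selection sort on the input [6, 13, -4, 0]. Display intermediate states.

Pass 1: Select minimum -4 at index 2, swap -> [-4, 13, 6, 0]
Pass 2: Select minimum 0 at index 3, swap -> [-4, 0, 6, 13]


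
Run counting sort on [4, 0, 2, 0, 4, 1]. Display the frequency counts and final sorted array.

Count array: [2, 1, 1, 0, 2]
(count[i] = number of elements equal to i)
Cumulative count: [2, 3, 4, 4, 6]
Sorted: [0, 0, 1, 2, 4, 4]


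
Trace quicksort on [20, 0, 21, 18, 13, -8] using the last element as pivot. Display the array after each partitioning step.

Partition 1: pivot=-8 at index 0 -> [-8, 0, 21, 18, 13, 20]
Partition 2: pivot=20 at index 4 -> [-8, 0, 18, 13, 20, 21]
Partition 3: pivot=13 at index 2 -> [-8, 0, 13, 18, 20, 21]


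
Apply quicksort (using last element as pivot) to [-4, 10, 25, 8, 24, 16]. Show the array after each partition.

Partition 1: pivot=16 at index 3 -> [-4, 10, 8, 16, 24, 25]
Partition 2: pivot=8 at index 1 -> [-4, 8, 10, 16, 24, 25]
Partition 3: pivot=25 at index 5 -> [-4, 8, 10, 16, 24, 25]


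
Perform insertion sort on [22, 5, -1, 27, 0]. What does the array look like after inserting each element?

First element 22 is already 'sorted'
Insert 5: shifted 1 elements -> [5, 22, -1, 27, 0]
Insert -1: shifted 2 elements -> [-1, 5, 22, 27, 0]
Insert 27: shifted 0 elements -> [-1, 5, 22, 27, 0]
Insert 0: shifted 3 elements -> [-1, 0, 5, 22, 27]


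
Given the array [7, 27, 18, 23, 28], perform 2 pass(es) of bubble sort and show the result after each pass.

After pass 1: [7, 18, 23, 27, 28] (2 swaps)
After pass 2: [7, 18, 23, 27, 28] (0 swaps)
Total swaps: 2


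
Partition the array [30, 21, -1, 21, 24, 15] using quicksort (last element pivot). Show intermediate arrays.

Partition 1: pivot=15 at index 1 -> [-1, 15, 30, 21, 24, 21]
Partition 2: pivot=21 at index 3 -> [-1, 15, 21, 21, 24, 30]
Partition 3: pivot=30 at index 5 -> [-1, 15, 21, 21, 24, 30]


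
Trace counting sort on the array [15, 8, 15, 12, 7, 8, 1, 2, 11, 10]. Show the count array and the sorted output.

Count array: [0, 1, 1, 0, 0, 0, 0, 1, 2, 0, 1, 1, 1, 0, 0, 2]
(count[i] = number of elements equal to i)
Cumulative count: [0, 1, 2, 2, 2, 2, 2, 3, 5, 5, 6, 7, 8, 8, 8, 10]
Sorted: [1, 2, 7, 8, 8, 10, 11, 12, 15, 15]


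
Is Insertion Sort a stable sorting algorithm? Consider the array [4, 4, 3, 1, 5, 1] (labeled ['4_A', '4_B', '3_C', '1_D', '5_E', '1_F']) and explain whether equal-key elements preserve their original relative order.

Trace Insertion Sort on the labeled array (the key is the number; the letter only tracks identity):
  Insert 4_B at index 1: [4_A, 4_B, 3_C, 1_D, 5_E, 1_F]
  Insert 3_C at index 0: [3_C, 4_A, 4_B, 1_D, 5_E, 1_F]
  Insert 1_D at index 0: [1_D, 3_C, 4_A, 4_B, 5_E, 1_F]
  Insert 5_E at index 4: [1_D, 3_C, 4_A, 4_B, 5_E, 1_F]
  Insert 1_F at index 1: [1_D, 1_F, 3_C, 4_A, 4_B, 5_E]
Final order: [1_D, 1_F, 3_C, 4_A, 4_B, 5_E]
Equal keys:
  value 1: originally 1_D, 1_F; after sorting 1_D, 1_F -> order preserved
  value 4: originally 4_A, 4_B; after sorting 4_A, 4_B -> order preserved
All equal keys kept their original relative order. Insertion Sort is stable: elements are shifted only while they are strictly greater than the key, so a key is inserted after any equal elements already placed.
Answer: Stable


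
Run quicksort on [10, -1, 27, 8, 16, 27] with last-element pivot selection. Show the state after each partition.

Partition 1: pivot=27 at index 5 -> [10, -1, 27, 8, 16, 27]
Partition 2: pivot=16 at index 3 -> [10, -1, 8, 16, 27, 27]
Partition 3: pivot=8 at index 1 -> [-1, 8, 10, 16, 27, 27]


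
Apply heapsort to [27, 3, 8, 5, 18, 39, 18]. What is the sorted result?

Build heap: [39, 18, 27, 5, 3, 8, 18]
Extract 39: [27, 18, 18, 5, 3, 8, 39]
Extract 27: [18, 8, 18, 5, 3, 27, 39]
Extract 18: [18, 8, 3, 5, 18, 27, 39]
Extract 18: [8, 5, 3, 18, 18, 27, 39]
Extract 8: [5, 3, 8, 18, 18, 27, 39]
Extract 5: [3, 5, 8, 18, 18, 27, 39]


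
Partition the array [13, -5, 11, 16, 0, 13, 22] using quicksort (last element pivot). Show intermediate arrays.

Partition 1: pivot=22 at index 6 -> [13, -5, 11, 16, 0, 13, 22]
Partition 2: pivot=13 at index 4 -> [13, -5, 11, 0, 13, 16, 22]
Partition 3: pivot=0 at index 1 -> [-5, 0, 11, 13, 13, 16, 22]
Partition 4: pivot=13 at index 3 -> [-5, 0, 11, 13, 13, 16, 22]


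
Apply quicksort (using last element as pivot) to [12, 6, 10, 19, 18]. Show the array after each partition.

Partition 1: pivot=18 at index 3 -> [12, 6, 10, 18, 19]
Partition 2: pivot=10 at index 1 -> [6, 10, 12, 18, 19]


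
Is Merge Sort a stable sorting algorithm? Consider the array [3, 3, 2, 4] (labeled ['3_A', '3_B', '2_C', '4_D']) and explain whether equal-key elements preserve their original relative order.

Trace Merge Sort on the labeled array (the key is the number; the letter only tracks identity):
  Merge [3_A] + [3_B] -> [3_A, 3_B]
  Merge [2_C] + [4_D] -> [2_C, 4_D]
  Merge [3_A, 3_B] + [2_C, 4_D] -> [2_C, 3_A, 3_B, 4_D]
Final order: [2_C, 3_A, 3_B, 4_D]
Equal keys:
  value 3: originally 3_A, 3_B; after sorting 3_A, 3_B -> order preserved
All equal keys kept their original relative order. Merge Sort is stable: when the heads of the two halves are equal the merge takes from the left half first.
Answer: Stable


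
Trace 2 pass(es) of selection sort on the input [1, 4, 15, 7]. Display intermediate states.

Pass 1: Select minimum 1 at index 0, swap -> [1, 4, 15, 7]
Pass 2: Select minimum 4 at index 1, swap -> [1, 4, 15, 7]


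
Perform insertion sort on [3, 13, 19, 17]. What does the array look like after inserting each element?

First element 3 is already 'sorted'
Insert 13: shifted 0 elements -> [3, 13, 19, 17]
Insert 19: shifted 0 elements -> [3, 13, 19, 17]
Insert 17: shifted 1 elements -> [3, 13, 17, 19]


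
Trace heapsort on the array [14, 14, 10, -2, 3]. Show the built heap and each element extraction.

Build heap: [14, 14, 10, -2, 3]
Extract 14: [14, 3, 10, -2, 14]
Extract 14: [10, 3, -2, 14, 14]
Extract 10: [3, -2, 10, 14, 14]
Extract 3: [-2, 3, 10, 14, 14]


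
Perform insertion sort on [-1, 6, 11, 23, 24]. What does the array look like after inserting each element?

First element -1 is already 'sorted'
Insert 6: shifted 0 elements -> [-1, 6, 11, 23, 24]
Insert 11: shifted 0 elements -> [-1, 6, 11, 23, 24]
Insert 23: shifted 0 elements -> [-1, 6, 11, 23, 24]
Insert 24: shifted 0 elements -> [-1, 6, 11, 23, 24]


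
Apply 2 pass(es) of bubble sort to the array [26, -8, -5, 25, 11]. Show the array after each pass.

After pass 1: [-8, -5, 25, 11, 26] (4 swaps)
After pass 2: [-8, -5, 11, 25, 26] (1 swaps)
Total swaps: 5


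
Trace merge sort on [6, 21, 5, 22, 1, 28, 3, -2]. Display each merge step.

Divide and conquer:
  Merge [6] + [21] -> [6, 21]
  Merge [5] + [22] -> [5, 22]
  Merge [6, 21] + [5, 22] -> [5, 6, 21, 22]
  Merge [1] + [28] -> [1, 28]
  Merge [3] + [-2] -> [-2, 3]
  Merge [1, 28] + [-2, 3] -> [-2, 1, 3, 28]
  Merge [5, 6, 21, 22] + [-2, 1, 3, 28] -> [-2, 1, 3, 5, 6, 21, 22, 28]


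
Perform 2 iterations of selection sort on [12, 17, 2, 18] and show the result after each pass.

Pass 1: Select minimum 2 at index 2, swap -> [2, 17, 12, 18]
Pass 2: Select minimum 12 at index 2, swap -> [2, 12, 17, 18]


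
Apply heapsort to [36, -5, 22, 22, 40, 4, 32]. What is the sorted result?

Build heap: [40, 36, 32, 22, -5, 4, 22]
Extract 40: [36, 22, 32, 22, -5, 4, 40]
Extract 36: [32, 22, 4, 22, -5, 36, 40]
Extract 32: [22, 22, 4, -5, 32, 36, 40]
Extract 22: [22, -5, 4, 22, 32, 36, 40]
Extract 22: [4, -5, 22, 22, 32, 36, 40]
Extract 4: [-5, 4, 22, 22, 32, 36, 40]


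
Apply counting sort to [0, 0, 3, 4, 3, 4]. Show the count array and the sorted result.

Count array: [2, 0, 0, 2, 2]
(count[i] = number of elements equal to i)
Cumulative count: [2, 2, 2, 4, 6]
Sorted: [0, 0, 3, 3, 4, 4]


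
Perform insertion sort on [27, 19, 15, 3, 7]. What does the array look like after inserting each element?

First element 27 is already 'sorted'
Insert 19: shifted 1 elements -> [19, 27, 15, 3, 7]
Insert 15: shifted 2 elements -> [15, 19, 27, 3, 7]
Insert 3: shifted 3 elements -> [3, 15, 19, 27, 7]
Insert 7: shifted 3 elements -> [3, 7, 15, 19, 27]


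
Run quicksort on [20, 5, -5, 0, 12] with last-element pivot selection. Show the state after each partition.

Partition 1: pivot=12 at index 3 -> [5, -5, 0, 12, 20]
Partition 2: pivot=0 at index 1 -> [-5, 0, 5, 12, 20]


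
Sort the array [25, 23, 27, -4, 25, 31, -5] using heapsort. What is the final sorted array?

Build heap: [31, 25, 27, -4, 23, 25, -5]
Extract 31: [27, 25, 25, -4, 23, -5, 31]
Extract 27: [25, 23, 25, -4, -5, 27, 31]
Extract 25: [25, 23, -5, -4, 25, 27, 31]
Extract 25: [23, -4, -5, 25, 25, 27, 31]
Extract 23: [-4, -5, 23, 25, 25, 27, 31]
Extract -4: [-5, -4, 23, 25, 25, 27, 31]


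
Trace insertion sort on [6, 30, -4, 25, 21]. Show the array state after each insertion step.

First element 6 is already 'sorted'
Insert 30: shifted 0 elements -> [6, 30, -4, 25, 21]
Insert -4: shifted 2 elements -> [-4, 6, 30, 25, 21]
Insert 25: shifted 1 elements -> [-4, 6, 25, 30, 21]
Insert 21: shifted 2 elements -> [-4, 6, 21, 25, 30]


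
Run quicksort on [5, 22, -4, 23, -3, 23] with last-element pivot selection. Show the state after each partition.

Partition 1: pivot=23 at index 5 -> [5, 22, -4, 23, -3, 23]
Partition 2: pivot=-3 at index 1 -> [-4, -3, 5, 23, 22, 23]
Partition 3: pivot=22 at index 3 -> [-4, -3, 5, 22, 23, 23]


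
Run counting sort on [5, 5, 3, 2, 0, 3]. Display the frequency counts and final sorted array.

Count array: [1, 0, 1, 2, 0, 2]
(count[i] = number of elements equal to i)
Cumulative count: [1, 1, 2, 4, 4, 6]
Sorted: [0, 2, 3, 3, 5, 5]


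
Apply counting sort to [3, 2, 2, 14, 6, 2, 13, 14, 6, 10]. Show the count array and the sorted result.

Count array: [0, 0, 3, 1, 0, 0, 2, 0, 0, 0, 1, 0, 0, 1, 2]
(count[i] = number of elements equal to i)
Cumulative count: [0, 0, 3, 4, 4, 4, 6, 6, 6, 6, 7, 7, 7, 8, 10]
Sorted: [2, 2, 2, 3, 6, 6, 10, 13, 14, 14]


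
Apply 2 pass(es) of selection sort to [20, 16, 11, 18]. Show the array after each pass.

Pass 1: Select minimum 11 at index 2, swap -> [11, 16, 20, 18]
Pass 2: Select minimum 16 at index 1, swap -> [11, 16, 20, 18]


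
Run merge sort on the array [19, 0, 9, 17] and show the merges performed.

Divide and conquer:
  Merge [19] + [0] -> [0, 19]
  Merge [9] + [17] -> [9, 17]
  Merge [0, 19] + [9, 17] -> [0, 9, 17, 19]


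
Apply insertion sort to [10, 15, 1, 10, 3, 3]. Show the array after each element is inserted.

First element 10 is already 'sorted'
Insert 15: shifted 0 elements -> [10, 15, 1, 10, 3, 3]
Insert 1: shifted 2 elements -> [1, 10, 15, 10, 3, 3]
Insert 10: shifted 1 elements -> [1, 10, 10, 15, 3, 3]
Insert 3: shifted 3 elements -> [1, 3, 10, 10, 15, 3]
Insert 3: shifted 3 elements -> [1, 3, 3, 10, 10, 15]


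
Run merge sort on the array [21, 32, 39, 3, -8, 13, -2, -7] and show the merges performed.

Divide and conquer:
  Merge [21] + [32] -> [21, 32]
  Merge [39] + [3] -> [3, 39]
  Merge [21, 32] + [3, 39] -> [3, 21, 32, 39]
  Merge [-8] + [13] -> [-8, 13]
  Merge [-2] + [-7] -> [-7, -2]
  Merge [-8, 13] + [-7, -2] -> [-8, -7, -2, 13]
  Merge [3, 21, 32, 39] + [-8, -7, -2, 13] -> [-8, -7, -2, 3, 13, 21, 32, 39]


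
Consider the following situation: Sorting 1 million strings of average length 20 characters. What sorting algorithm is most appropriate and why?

Best choice: MSD radix sort or Mergesort
Reason: MSD radix sort is a non-comparison sort that buckets the strings by successive character positions, running in time proportional to the total number of characters examined rather than O(n log n) string comparisons; mergesort is a stable O(n log n)-comparison alternative that works for arbitrary variable-length keys


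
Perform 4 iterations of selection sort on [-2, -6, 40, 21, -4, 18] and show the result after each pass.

Pass 1: Select minimum -6 at index 1, swap -> [-6, -2, 40, 21, -4, 18]
Pass 2: Select minimum -4 at index 4, swap -> [-6, -4, 40, 21, -2, 18]
Pass 3: Select minimum -2 at index 4, swap -> [-6, -4, -2, 21, 40, 18]
Pass 4: Select minimum 18 at index 5, swap -> [-6, -4, -2, 18, 40, 21]


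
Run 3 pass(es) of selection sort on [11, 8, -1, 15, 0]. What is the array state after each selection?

Pass 1: Select minimum -1 at index 2, swap -> [-1, 8, 11, 15, 0]
Pass 2: Select minimum 0 at index 4, swap -> [-1, 0, 11, 15, 8]
Pass 3: Select minimum 8 at index 4, swap -> [-1, 0, 8, 15, 11]


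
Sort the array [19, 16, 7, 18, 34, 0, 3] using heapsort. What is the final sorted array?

Build heap: [34, 19, 7, 18, 16, 0, 3]
Extract 34: [19, 18, 7, 3, 16, 0, 34]
Extract 19: [18, 16, 7, 3, 0, 19, 34]
Extract 18: [16, 3, 7, 0, 18, 19, 34]
Extract 16: [7, 3, 0, 16, 18, 19, 34]
Extract 7: [3, 0, 7, 16, 18, 19, 34]
Extract 3: [0, 3, 7, 16, 18, 19, 34]


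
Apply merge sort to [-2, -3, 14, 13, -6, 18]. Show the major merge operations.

Divide and conquer:
  Merge [-3] + [14] -> [-3, 14]
  Merge [-2] + [-3, 14] -> [-3, -2, 14]
  Merge [-6] + [18] -> [-6, 18]
  Merge [13] + [-6, 18] -> [-6, 13, 18]
  Merge [-3, -2, 14] + [-6, 13, 18] -> [-6, -3, -2, 13, 14, 18]


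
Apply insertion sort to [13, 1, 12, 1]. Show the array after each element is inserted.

First element 13 is already 'sorted'
Insert 1: shifted 1 elements -> [1, 13, 12, 1]
Insert 12: shifted 1 elements -> [1, 12, 13, 1]
Insert 1: shifted 2 elements -> [1, 1, 12, 13]


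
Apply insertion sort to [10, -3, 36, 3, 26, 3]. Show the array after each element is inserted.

First element 10 is already 'sorted'
Insert -3: shifted 1 elements -> [-3, 10, 36, 3, 26, 3]
Insert 36: shifted 0 elements -> [-3, 10, 36, 3, 26, 3]
Insert 3: shifted 2 elements -> [-3, 3, 10, 36, 26, 3]
Insert 26: shifted 1 elements -> [-3, 3, 10, 26, 36, 3]
Insert 3: shifted 3 elements -> [-3, 3, 3, 10, 26, 36]


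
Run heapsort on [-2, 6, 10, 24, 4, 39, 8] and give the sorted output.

Build heap: [39, 24, 10, 6, 4, -2, 8]
Extract 39: [24, 8, 10, 6, 4, -2, 39]
Extract 24: [10, 8, -2, 6, 4, 24, 39]
Extract 10: [8, 6, -2, 4, 10, 24, 39]
Extract 8: [6, 4, -2, 8, 10, 24, 39]
Extract 6: [4, -2, 6, 8, 10, 24, 39]
Extract 4: [-2, 4, 6, 8, 10, 24, 39]


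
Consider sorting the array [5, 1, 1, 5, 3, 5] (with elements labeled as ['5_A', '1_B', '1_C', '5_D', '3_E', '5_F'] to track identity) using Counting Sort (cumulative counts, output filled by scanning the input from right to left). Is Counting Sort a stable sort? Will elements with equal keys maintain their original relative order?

Trace Counting Sort on the labeled array (the key is the number; the letter only tracks identity):
  Counts for values 0..5: [0, 2, 0, 1, 0, 3]
  Cumulative counts: [0, 2, 2, 3, 3, 6]
  Scan right to left: place 5_F at output index 5
  Scan right to left: place 3_E at output index 2
  Scan right to left: place 5_D at output index 4
  Scan right to left: place 1_C at output index 1
  Scan right to left: place 1_B at output index 0
  Scan right to left: place 5_A at output index 3
  Output: [1_B, 1_C, 3_E, 5_A, 5_D, 5_F]
Equal keys:
  value 1: originally 1_B, 1_C; after sorting 1_B, 1_C -> order preserved
  value 5: originally 5_A, 5_D, 5_F; after sorting 5_A, 5_D, 5_F -> order preserved
All equal keys kept their original relative order. Counting Sort is stable: scanning the input right to left with decreasing cumulative counts places later duplicates at later output positions.
Answer: Stable


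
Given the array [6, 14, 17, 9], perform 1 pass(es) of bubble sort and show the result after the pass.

After pass 1: [6, 14, 9, 17] (1 swaps)
Total swaps: 1


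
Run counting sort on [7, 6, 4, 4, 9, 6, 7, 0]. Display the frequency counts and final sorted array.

Count array: [1, 0, 0, 0, 2, 0, 2, 2, 0, 1]
(count[i] = number of elements equal to i)
Cumulative count: [1, 1, 1, 1, 3, 3, 5, 7, 7, 8]
Sorted: [0, 4, 4, 6, 6, 7, 7, 9]


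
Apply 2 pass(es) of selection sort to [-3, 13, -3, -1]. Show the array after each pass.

Pass 1: Select minimum -3 at index 0, swap -> [-3, 13, -3, -1]
Pass 2: Select minimum -3 at index 2, swap -> [-3, -3, 13, -1]
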